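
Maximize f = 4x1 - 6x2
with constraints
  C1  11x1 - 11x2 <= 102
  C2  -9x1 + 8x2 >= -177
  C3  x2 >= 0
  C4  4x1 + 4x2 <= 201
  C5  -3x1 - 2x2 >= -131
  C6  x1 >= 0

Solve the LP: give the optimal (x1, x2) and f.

x1 = 102/11, x2 = 0, maximum f = 408/11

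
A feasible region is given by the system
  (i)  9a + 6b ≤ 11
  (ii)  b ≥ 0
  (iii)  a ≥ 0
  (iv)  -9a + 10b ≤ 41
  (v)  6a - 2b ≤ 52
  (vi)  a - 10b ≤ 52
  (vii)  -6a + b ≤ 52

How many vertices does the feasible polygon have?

Intersecting each pair of boundary lines and keeping only the points that satisfy every inequality leaves:
  (11/9, 0)
  (0, 11/6)
  (0, 0)

3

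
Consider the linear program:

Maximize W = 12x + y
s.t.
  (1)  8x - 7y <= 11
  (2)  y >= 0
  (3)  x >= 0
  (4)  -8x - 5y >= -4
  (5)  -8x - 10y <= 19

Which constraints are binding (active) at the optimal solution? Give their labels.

(2) and (4)

Feasible corners and W = 12x + y:
  (0, 0) → W = 0
  (1/2, 0) → W = 6
  (0, 4/5) → W = 4/5

The maximum is at (1/2, 0). Substituting into each constraint, equality holds for (2) and (4); the remaining constraints have slack.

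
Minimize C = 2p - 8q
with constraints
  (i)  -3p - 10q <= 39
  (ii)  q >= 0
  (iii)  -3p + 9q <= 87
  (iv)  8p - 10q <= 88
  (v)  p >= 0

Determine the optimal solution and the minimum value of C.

p = 277/7, q = 160/7, minimum C = -726/7

Vertices and C = 2p - 8q:
  (11, 0) → C = 22
  (0, 0) → C = 0
  (277/7, 160/7) → C = -726/7
  (0, 29/3) → C = -232/3

The optimum lies where -3p + 9q = 87 and 8p - 10q = 88.
Solving simultaneously gives p = 277/7, q = 160/7.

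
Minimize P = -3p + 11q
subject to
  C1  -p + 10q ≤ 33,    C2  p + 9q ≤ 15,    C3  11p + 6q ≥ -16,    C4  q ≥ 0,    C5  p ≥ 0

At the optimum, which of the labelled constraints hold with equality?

C2 and C4

Feasible corners and P = -3p + 11q:
  (15, 0) → P = -45
  (0, 5/3) → P = 55/3
  (0, 0) → P = 0

The minimum is at (15, 0). Substituting into each constraint, equality holds for C2 and C4; the remaining constraints have slack.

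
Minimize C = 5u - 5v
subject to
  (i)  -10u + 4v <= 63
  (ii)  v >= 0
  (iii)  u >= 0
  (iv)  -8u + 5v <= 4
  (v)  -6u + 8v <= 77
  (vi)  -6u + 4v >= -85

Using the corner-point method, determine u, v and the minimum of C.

u = 353/34, v = 296/17, minimum C = -1195/34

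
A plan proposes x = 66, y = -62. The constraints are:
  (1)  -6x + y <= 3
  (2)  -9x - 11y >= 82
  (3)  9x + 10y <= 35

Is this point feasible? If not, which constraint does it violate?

(1): -458 ≤ 3 ✓
(2): 88 ≥ 82 ✓
(3): -26 ≤ 35 ✓

feasible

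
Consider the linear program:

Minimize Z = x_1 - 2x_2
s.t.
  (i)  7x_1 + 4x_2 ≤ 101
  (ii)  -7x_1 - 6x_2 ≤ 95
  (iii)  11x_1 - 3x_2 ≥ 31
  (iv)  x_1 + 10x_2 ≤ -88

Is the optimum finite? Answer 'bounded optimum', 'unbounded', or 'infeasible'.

Vertices and Z = x_1 - 2x_2:
  (493/7, -98) → Z = 1865/7
  (227/11, -239/22) → Z = 466/11
  (-33/29, -1262/87) → Z = 2425/87
  (46/113, -999/113) → Z = 2044/113
The feasible region has finitely many vertices and no improving ray; the minimum is 2044/113 at (46/113, -999/113).

bounded optimum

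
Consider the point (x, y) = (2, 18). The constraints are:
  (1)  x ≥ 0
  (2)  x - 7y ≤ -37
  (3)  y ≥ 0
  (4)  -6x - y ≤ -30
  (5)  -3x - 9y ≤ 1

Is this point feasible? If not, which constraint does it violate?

feasible

(1): 2 ≥ 0 ✓
(2): -124 ≤ -37 ✓
(3): 18 ≥ 0 ✓
(4): -30 ≤ -30 ✓
(5): -168 ≤ 1 ✓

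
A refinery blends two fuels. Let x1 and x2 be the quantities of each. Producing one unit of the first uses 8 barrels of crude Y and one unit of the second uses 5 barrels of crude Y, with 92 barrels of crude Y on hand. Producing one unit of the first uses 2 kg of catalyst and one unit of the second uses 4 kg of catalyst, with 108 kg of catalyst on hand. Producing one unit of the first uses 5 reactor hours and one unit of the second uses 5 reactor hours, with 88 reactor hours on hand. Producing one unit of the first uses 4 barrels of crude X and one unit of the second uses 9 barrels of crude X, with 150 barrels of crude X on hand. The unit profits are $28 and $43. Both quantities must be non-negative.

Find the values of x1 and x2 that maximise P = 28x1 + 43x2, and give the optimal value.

Feasible corners and P = 28x1 + 43x2:
  (0, 0) → P = 0
  (0, 50/3) → P = 2150/3
  (23/2, 0) → P = 322
  (3/2, 16) → P = 730

The binding constraints are 8x1 + 5x2 = 92 and 4x1 + 9x2 = 150.
Solving simultaneously gives x1 = 3/2, x2 = 16.

x1 = 3/2, x2 = 16, maximum P = 730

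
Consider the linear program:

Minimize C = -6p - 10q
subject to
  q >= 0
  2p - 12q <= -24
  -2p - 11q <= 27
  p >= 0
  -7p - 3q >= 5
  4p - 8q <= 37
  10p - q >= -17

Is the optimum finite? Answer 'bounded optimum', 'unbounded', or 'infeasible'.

infeasible

The boundaries 2p - 12q = -24 and p = 0 meet at (0, 2), but that point violates -7p - 3q ≥ 5. Every candidate vertex is excluded by some other constraint, so the feasible region is empty.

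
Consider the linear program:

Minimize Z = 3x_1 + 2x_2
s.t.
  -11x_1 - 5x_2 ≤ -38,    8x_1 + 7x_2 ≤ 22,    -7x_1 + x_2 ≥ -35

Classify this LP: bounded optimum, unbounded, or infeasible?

bounded optimum

Corner points and Z = 3x_1 + 2x_2:
  (156/37, -62/37) → Z = 344/37
  (213/46, -119/46) → Z = 401/46
  (89/19, -42/19) → Z = 183/19
The feasible region has finitely many vertices and no improving ray; the minimum is 401/46 at (213/46, -119/46).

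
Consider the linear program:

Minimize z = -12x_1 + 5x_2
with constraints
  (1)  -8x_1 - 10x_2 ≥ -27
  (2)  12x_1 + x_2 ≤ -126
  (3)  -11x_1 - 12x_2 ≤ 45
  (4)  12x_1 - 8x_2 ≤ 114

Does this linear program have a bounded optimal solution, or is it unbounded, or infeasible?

bounded optimum

Extreme points and z = -12x_1 + 5x_2:
  (-1287/112, 333/28) → z = 2763/14
  (-387/7, 657/14) → z = 12573/14
  (-1467/133, 846/133) → z = 21834/133
The feasible region has finitely many vertices and no improving ray; the minimum is 21834/133 at (-1467/133, 846/133).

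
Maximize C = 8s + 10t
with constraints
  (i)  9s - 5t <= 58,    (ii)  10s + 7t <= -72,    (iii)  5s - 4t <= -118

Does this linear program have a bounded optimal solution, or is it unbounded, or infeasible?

From the feasible point (-1114/75, 164/15), moving in the direction (-7, 10) keeps every constraint satisfied while C increases without bound.

unbounded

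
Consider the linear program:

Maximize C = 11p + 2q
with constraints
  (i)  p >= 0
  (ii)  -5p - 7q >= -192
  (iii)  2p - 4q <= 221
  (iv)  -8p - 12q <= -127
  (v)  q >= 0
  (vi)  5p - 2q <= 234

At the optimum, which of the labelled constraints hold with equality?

Vertices and C = 11p + 2q:
  (0, 192/7) → C = 384/7
  (0, 127/12) → C = 127/6
  (192/5, 0) → C = 2112/5
  (127/8, 0) → C = 1397/8

The maximum is at (192/5, 0). Substituting into each constraint, equality holds for (ii) and (v); the remaining constraints have slack.

(ii) and (v)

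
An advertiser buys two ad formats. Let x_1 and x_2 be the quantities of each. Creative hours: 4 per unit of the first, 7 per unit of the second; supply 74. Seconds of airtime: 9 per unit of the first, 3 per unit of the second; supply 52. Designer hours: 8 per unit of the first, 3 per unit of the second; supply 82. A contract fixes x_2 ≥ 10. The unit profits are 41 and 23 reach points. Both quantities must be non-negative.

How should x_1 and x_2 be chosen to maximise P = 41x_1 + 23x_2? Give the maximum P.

Vertices and P = 41x_1 + 23x_2:
  (0, 74/7) → P = 1702/7
  (0, 10) → P = 230
  (1, 10) → P = 271

x_1 = 1, x_2 = 10, maximum P = 271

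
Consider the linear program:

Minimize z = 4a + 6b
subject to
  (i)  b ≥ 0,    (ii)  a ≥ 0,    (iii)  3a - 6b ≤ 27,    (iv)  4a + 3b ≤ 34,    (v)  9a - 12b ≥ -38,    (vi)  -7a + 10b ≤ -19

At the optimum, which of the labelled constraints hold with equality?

Vertices and z = 4a + 6b:
  (17/2, 0) → z = 34
  (19/7, 0) → z = 76/7
  (397/61, 162/61) → z = 2560/61

The minimum is at (19/7, 0). Substituting into each constraint, equality holds for (i) and (vi); the remaining constraints have slack.

(i) and (vi)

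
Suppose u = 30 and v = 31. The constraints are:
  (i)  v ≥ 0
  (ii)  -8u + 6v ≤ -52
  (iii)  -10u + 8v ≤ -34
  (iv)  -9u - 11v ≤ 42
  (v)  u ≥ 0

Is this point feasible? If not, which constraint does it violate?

feasible

(i): 31 ≥ 0 ✓
(ii): -54 ≤ -52 ✓
(iii): -52 ≤ -34 ✓
(iv): -611 ≤ 42 ✓
(v): 30 ≥ 0 ✓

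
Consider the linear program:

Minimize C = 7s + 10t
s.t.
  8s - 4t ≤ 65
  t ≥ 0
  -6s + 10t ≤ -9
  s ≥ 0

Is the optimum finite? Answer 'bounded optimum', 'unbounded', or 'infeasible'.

Feasible corners and C = 7s + 10t:
  (65/8, 0) → C = 455/8
  (307/28, 159/28) → C = 3739/28
  (3/2, 0) → C = 21/2
The feasible region has finitely many vertices and no improving ray; the minimum is 21/2 at (3/2, 0).

bounded optimum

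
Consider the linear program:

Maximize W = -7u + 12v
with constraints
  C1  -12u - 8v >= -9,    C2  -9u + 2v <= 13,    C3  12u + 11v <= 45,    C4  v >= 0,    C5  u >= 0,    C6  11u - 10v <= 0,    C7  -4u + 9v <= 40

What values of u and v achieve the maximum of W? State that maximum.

u = 0, v = 9/8, maximum W = 27/2

Extreme points and W = -7u + 12v:
  (0, 9/8) → W = 27/2
  (45/104, 99/208) → W = 279/104
  (0, 0) → W = 0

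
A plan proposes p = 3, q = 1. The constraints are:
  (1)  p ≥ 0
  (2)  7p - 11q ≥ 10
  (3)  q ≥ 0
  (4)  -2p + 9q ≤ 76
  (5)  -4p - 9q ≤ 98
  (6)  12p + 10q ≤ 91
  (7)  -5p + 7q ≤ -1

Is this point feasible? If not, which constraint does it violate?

feasible

(1): 3 ≥ 0 ✓
(2): 10 ≥ 10 ✓
(3): 1 ≥ 0 ✓
(4): 3 ≤ 76 ✓
(5): -21 ≤ 98 ✓
(6): 46 ≤ 91 ✓
(7): -8 ≤ -1 ✓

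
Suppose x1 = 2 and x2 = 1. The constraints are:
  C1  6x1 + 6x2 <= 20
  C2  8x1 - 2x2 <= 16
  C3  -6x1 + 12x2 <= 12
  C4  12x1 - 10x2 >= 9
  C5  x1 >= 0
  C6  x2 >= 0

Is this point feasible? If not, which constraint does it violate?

C1: 18 ≤ 20 ✓
C2: 14 ≤ 16 ✓
C3: 0 ≤ 12 ✓
C4: 14 ≥ 9 ✓
C5: 2 ≥ 0 ✓
C6: 1 ≥ 0 ✓

feasible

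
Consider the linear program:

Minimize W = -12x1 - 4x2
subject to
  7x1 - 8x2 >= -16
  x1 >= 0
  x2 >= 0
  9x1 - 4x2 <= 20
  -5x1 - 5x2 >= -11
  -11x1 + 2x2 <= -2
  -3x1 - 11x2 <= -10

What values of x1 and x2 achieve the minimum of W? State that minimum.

Extreme points and W = -12x1 - 4x2:
  (32/65, 111/65) → W = -828/65
  (71/40, 17/40) → W = -23
  (42/127, 104/127) → W = -920/127

The binding constraints are -5x1 - 5x2 = -11 and -3x1 - 11x2 = -10.
Solving simultaneously gives x1 = 71/40, x2 = 17/40.

x1 = 71/40, x2 = 17/40, minimum W = -23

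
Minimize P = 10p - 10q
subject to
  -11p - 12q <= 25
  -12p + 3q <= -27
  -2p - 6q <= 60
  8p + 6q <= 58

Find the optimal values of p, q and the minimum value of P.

Corner points and P = 10p - 10q:
  (83/59, -199/59) → P = 2820/59
  (95/7, -305/21) → P = 5900/21
  (7/2, 5) → P = -15
  (59/3, -149/9) → P = 3260/9

The binding constraints are -12p + 3q = -27 and 8p + 6q = 58.
Solving simultaneously gives p = 7/2, q = 5.

p = 7/2, q = 5, minimum P = -15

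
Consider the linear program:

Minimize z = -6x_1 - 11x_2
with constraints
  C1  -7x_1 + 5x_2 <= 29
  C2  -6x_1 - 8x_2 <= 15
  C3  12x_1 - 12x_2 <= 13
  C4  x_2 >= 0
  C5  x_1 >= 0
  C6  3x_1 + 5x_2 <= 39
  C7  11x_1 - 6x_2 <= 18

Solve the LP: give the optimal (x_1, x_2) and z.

x_1 = 1, x_2 = 36/5, minimum z = -426/5

At the optimal vertex, -7x_1 + 5x_2 = 29 and 3x_1 + 5x_2 = 39.
Solving simultaneously gives x_1 = 1, x_2 = 36/5.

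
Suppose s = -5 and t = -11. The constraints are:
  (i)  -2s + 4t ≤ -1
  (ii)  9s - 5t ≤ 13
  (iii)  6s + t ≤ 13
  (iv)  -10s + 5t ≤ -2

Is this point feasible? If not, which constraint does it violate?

feasible

(i): -34 ≤ -1 ✓
(ii): 10 ≤ 13 ✓
(iii): -41 ≤ 13 ✓
(iv): -5 ≤ -2 ✓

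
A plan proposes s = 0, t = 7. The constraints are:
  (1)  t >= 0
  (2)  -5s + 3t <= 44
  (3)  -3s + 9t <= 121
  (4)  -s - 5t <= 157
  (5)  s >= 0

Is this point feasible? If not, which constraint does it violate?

(1): 7 ≥ 0 ✓
(2): 21 ≤ 44 ✓
(3): 63 ≤ 121 ✓
(4): -35 ≤ 157 ✓
(5): 0 ≥ 0 ✓

feasible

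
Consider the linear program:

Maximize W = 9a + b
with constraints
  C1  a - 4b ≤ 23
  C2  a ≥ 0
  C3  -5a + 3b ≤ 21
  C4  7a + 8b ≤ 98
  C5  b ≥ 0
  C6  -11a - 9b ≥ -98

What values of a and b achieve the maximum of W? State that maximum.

Vertices and W = 9a + b:
  (0, 7) → W = 7
  (0, 0) → W = 0
  (35/26, 721/78) → W = 833/39
  (98/11, 0) → W = 882/11

The optimum lies where b = 0 and -11a - 9b = -98.
Solving simultaneously gives a = 98/11, b = 0.

a = 98/11, b = 0, maximum W = 882/11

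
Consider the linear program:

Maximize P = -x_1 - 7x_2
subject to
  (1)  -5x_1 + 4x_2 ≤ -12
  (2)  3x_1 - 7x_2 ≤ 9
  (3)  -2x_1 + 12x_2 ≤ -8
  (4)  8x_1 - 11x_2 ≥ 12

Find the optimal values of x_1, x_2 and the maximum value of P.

x_1 = 48/23, x_2 = -9/23, maximum P = 15/23

The optimum lies where -5x_1 + 4x_2 = -12 and 3x_1 - 7x_2 = 9.
Solving simultaneously gives x_1 = 48/23, x_2 = -9/23.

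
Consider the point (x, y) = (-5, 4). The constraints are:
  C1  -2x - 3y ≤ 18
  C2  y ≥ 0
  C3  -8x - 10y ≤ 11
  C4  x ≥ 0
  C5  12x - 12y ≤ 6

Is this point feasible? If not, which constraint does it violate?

Constraint C4: x = -5, which is not ≥ 0. All other constraints are satisfied.

not feasible — violates C4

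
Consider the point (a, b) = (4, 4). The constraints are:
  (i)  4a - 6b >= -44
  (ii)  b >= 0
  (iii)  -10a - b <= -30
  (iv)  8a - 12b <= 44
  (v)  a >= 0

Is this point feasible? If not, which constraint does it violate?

(i): -8 ≥ -44 ✓
(ii): 4 ≥ 0 ✓
(iii): -44 ≤ -30 ✓
(iv): -16 ≤ 44 ✓
(v): 4 ≥ 0 ✓

feasible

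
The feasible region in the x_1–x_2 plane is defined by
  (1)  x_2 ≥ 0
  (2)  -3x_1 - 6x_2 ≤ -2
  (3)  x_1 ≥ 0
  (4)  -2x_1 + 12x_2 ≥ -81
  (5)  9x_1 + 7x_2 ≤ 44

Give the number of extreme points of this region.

Pairwise boundary intersections that survive every other constraint:
  (2/3, 0)
  (44/9, 0)
  (0, 1/3)
  (0, 44/7)

4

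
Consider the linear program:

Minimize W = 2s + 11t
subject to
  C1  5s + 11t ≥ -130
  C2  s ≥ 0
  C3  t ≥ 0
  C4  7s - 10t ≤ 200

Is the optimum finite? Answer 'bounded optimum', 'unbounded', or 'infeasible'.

Corner points and W = 2s + 11t:
  (0, 0) → W = 0
  (200/7, 0) → W = 400/7
The feasible region has finitely many vertices and no improving ray; the minimum is 0 at (0, 0).

bounded optimum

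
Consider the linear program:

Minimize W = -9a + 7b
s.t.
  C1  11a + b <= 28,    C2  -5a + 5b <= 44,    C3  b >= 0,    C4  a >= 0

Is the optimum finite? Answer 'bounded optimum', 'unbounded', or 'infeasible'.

Extreme points and W = -9a + 7b:
  (8/5, 52/5) → W = 292/5
  (28/11, 0) → W = -252/11
  (0, 44/5) → W = 308/5
  (0, 0) → W = 0
The feasible region has finitely many vertices and no improving ray; the minimum is -252/11 at (28/11, 0).

bounded optimum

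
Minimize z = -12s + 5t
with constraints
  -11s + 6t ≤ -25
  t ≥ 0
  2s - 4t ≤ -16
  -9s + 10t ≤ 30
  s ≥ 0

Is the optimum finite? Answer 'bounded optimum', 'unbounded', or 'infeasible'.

From the feasible point (49/8, 113/16), moving in the direction (10, 9) keeps every constraint satisfied while z decreases without bound.

unbounded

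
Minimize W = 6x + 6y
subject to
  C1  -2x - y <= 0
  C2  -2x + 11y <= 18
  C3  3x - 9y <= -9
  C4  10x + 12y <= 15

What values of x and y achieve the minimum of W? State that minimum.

x = -3/7, y = 6/7, minimum W = 18/7

Extreme points and W = 6x + 6y:
  (-3/4, 3/2) → W = 9/2
  (-3/7, 6/7) → W = 18/7
  (-51/134, 105/67) → W = 477/67
  (3/14, 15/14) → W = 54/7

The binding constraints are -2x - y = 0 and 3x - 9y = -9.
Solving simultaneously gives x = -3/7, y = 6/7.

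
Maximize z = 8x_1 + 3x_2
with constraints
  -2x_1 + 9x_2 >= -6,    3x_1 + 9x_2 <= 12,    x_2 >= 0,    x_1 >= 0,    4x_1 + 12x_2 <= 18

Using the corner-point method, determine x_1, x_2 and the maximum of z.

x_1 = 18/5, x_2 = 2/15, maximum z = 146/5

Feasible corners and z = 8x_1 + 3x_2:
  (18/5, 2/15) → z = 146/5
  (3, 0) → z = 24
  (0, 4/3) → z = 4
  (0, 0) → z = 0

The optimum lies where -2x_1 + 9x_2 = -6 and 3x_1 + 9x_2 = 12.
Solving simultaneously gives x_1 = 18/5, x_2 = 2/15.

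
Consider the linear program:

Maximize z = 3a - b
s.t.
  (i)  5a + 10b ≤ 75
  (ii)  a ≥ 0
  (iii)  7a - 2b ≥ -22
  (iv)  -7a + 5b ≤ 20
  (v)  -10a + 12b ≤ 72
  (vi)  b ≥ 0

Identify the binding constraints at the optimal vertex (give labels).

(i) and (vi)

Corner points and z = 3a - b:
  (35/19, 125/19) → z = -20/19
  (15, 0) → z = 45
  (0, 4) → z = -4
  (0, 0) → z = 0

The maximum is at (15, 0). Substituting into each constraint, equality holds for (i) and (vi); the remaining constraints have slack.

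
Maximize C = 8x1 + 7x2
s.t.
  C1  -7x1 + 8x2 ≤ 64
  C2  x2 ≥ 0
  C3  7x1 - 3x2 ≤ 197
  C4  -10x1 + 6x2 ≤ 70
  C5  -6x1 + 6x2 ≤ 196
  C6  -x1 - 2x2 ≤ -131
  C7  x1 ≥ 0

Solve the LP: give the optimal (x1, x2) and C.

Extreme points and C = 8x1 + 7x2:
  (1768/35, 261/5) → C = 26933/35
  (460/11, 981/22) → C = 14227/22
  (787/17, 720/17) → C = 11336/17

At the optimal vertex, -7x1 + 8x2 = 64 and 7x1 - 3x2 = 197.
Solving simultaneously gives x1 = 1768/35, x2 = 261/5.

x1 = 1768/35, x2 = 261/5, maximum C = 26933/35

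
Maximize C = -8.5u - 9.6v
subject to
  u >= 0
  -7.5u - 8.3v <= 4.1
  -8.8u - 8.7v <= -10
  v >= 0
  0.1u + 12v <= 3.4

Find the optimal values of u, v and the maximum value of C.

u = 25/22, v = 0, maximum C = -425/44

Extreme points and C = -8.5u - 9.6v:
  (25/22, 0) → C = -425/44
  (3014/3491, 964/3491) → C = -174367/17455
  (34, 0) → C = -289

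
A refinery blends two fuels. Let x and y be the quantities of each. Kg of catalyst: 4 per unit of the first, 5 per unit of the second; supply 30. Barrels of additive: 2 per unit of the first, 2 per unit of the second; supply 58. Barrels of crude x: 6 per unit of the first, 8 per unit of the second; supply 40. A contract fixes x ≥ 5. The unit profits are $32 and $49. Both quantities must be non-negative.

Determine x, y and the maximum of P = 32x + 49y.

Extreme points and P = 32x + 49y:
  (20/3, 0) → P = 640/3
  (5, 0) → P = 160
  (5, 5/4) → P = 885/4

The optimum lies where 6x + 8y = 40 and x = 5.
Solving simultaneously gives x = 5, y = 5/4.

x = 5, y = 5/4, maximum P = 885/4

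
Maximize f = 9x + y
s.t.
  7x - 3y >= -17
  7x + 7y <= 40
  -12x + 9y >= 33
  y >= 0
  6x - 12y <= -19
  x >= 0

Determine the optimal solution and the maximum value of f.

Feasible corners and f = 9x + y:
  (1/70, 57/10) → f = 204/35
  (0, 17/3) → f = 17/3
  (43/49, 237/49) → f = 624/49
  (0, 11/3) → f = 11/3

The optimum lies where 7x + 7y = 40 and -12x + 9y = 33.
Solving simultaneously gives x = 43/49, y = 237/49.

x = 43/49, y = 237/49, maximum f = 624/49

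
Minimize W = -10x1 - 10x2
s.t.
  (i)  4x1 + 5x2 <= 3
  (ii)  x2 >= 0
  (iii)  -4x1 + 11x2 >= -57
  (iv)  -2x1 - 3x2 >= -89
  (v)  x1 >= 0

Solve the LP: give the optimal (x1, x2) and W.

Feasible corners and W = -10x1 - 10x2:
  (3/4, 0) → W = -15/2
  (0, 3/5) → W = -6
  (0, 0) → W = 0

At the optimal vertex, 4x1 + 5x2 = 3 and x2 = 0.
Solving simultaneously gives x1 = 3/4, x2 = 0.

x1 = 3/4, x2 = 0, minimum W = -15/2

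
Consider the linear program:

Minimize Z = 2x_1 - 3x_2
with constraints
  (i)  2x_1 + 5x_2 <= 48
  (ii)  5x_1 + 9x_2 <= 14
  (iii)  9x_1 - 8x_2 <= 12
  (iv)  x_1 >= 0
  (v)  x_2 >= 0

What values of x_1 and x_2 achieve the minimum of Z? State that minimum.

x_1 = 0, x_2 = 14/9, minimum Z = -14/3

Extreme points and Z = 2x_1 - 3x_2:
  (20/11, 6/11) → Z = 2
  (0, 14/9) → Z = -14/3
  (4/3, 0) → Z = 8/3
  (0, 0) → Z = 0

The optimum lies where 5x_1 + 9x_2 = 14 and x_1 = 0.
Solving simultaneously gives x_1 = 0, x_2 = 14/9.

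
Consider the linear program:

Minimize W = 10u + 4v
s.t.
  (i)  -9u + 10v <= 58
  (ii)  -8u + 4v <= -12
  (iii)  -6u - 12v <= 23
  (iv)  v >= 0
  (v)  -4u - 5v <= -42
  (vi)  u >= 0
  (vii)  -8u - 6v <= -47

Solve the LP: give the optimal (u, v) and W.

u = 57/14, v = 36/7, minimum W = 429/7

Vertices and W = 10u + 4v:
  (8, 13) → W = 132
  (57/14, 36/7) → W = 429/7
  (21/2, 0) → W = 105
The feasible region is unbounded (it extends along (1, 0), (10, 9)), but W strictly increases along every unbounded feasible direction, so there is no improving ray and the minimum is attained at a vertex.

At the optimal vertex, -8u + 4v = -12 and -4u - 5v = -42.
Solving simultaneously gives u = 57/14, v = 36/7.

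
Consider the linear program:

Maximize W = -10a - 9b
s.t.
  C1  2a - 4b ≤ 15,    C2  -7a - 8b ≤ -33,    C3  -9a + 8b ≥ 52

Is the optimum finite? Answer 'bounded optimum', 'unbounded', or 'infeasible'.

From the feasible point (-19/16, 661/128), moving in the direction (-8, 7) keeps every constraint satisfied while W increases without bound.

unbounded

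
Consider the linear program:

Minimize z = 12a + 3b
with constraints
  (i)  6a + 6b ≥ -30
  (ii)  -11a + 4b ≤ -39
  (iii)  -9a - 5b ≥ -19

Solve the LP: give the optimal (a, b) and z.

Corner points and z = 12a + 3b:
  (19/15, -94/15) → z = -18/5
  (11, -16) → z = 84
  (271/91, -142/91) → z = 2826/91

At the optimal vertex, 6a + 6b = -30 and -11a + 4b = -39.
Solving simultaneously gives a = 19/15, b = -94/15.

a = 19/15, b = -94/15, minimum z = -18/5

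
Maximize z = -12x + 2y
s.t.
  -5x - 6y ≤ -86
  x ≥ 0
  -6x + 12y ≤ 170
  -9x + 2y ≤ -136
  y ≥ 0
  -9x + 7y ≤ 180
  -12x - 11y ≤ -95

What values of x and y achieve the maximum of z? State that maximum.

x = 247/16, y = 47/32, maximum z = -2917/16

Extreme points and z = -12x + 2y:
  (247/16, 47/32) → z = -2917/16
  (86/5, 0) → z = -1032/5
  (493/24, 391/16) → z = -1581/8
The feasible region is unbounded (it extends along (2, 1), (1, 0)), but z strictly decreases along every unbounded feasible direction, so there is no improving ray and the maximum is attained at a vertex.

At the optimal vertex, -5x - 6y = -86 and -9x + 2y = -136.
Solving simultaneously gives x = 247/16, y = 47/32.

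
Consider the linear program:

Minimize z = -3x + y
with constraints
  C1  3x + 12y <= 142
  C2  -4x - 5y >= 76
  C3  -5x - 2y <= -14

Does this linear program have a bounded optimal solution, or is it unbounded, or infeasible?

From the feasible point (222/17, -436/17), moving in the direction (2, -5) keeps every constraint satisfied while z decreases without bound.

unbounded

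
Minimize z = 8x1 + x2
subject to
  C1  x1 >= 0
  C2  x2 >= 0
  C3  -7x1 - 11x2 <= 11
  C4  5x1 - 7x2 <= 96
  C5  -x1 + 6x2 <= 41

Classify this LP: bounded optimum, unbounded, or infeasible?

bounded optimum

Corner points and z = 8x1 + x2:
  (0, 0) → z = 0
  (0, 41/6) → z = 41/6
  (96/5, 0) → z = 768/5
  (863/23, 301/23) → z = 7205/23
The feasible region has finitely many vertices and no improving ray; the minimum is 0 at (0, 0).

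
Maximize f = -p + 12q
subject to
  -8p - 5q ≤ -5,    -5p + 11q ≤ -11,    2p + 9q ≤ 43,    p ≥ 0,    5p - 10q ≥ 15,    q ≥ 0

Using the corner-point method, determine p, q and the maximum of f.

The binding constraints are 2p + 9q = 43 and 5p - 10q = 15.
Solving simultaneously gives p = 113/13, q = 37/13.

p = 113/13, q = 37/13, maximum f = 331/13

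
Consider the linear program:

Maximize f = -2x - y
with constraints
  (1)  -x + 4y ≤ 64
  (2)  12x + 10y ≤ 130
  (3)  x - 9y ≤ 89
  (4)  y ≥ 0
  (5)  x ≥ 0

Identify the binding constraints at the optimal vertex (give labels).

Feasible corners and f = -2x - y:
  (65/6, 0) → f = -65/3
  (0, 13) → f = -13
  (0, 0) → f = 0

The maximum is at (0, 0). Substituting into each constraint, equality holds for (4) and (5); the remaining constraints have slack.

(4) and (5)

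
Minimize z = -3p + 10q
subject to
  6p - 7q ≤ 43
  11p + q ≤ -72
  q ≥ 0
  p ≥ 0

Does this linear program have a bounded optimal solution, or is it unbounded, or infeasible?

The boundaries 6p - 7q = 43 and q = 0 meet at (43/6, 0), but that point violates 11p + q ≤ -72. Every candidate vertex is excluded by some other constraint, so the feasible region is empty.

infeasible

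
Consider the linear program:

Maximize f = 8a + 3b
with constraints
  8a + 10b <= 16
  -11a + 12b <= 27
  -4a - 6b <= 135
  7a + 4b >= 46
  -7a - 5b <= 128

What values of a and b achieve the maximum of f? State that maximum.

Feasible corners and f = 8a + 3b:
  (723/4, -143) → f = 1017
  (198/19, -128/19) → f = 1200/19
  (408/13, -1129/26) → f = 3141/26

The binding constraints are 8a + 10b = 16 and -4a - 6b = 135.
Solving simultaneously gives a = 723/4, b = -143.

a = 723/4, b = -143, maximum f = 1017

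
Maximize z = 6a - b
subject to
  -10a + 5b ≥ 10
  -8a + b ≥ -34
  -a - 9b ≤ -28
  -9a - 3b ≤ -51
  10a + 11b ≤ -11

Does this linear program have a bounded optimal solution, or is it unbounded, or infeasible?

infeasible

The boundaries -10a + 5b = 10 and -8a + b = -34 meet at (6, 14), but that point violates 10a + 11b ≤ -11. Every candidate vertex is excluded by some other constraint, so the feasible region is empty.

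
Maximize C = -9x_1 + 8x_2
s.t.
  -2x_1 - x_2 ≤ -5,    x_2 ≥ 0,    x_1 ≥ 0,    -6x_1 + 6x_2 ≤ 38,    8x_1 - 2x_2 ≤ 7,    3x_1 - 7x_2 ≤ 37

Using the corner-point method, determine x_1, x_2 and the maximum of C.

x_1 = 0, x_2 = 19/3, maximum C = 152/3

Feasible corners and C = -9x_1 + 8x_2:
  (0, 5) → C = 40
  (17/12, 13/6) → C = 55/12
  (0, 19/3) → C = 152/3
  (59/18, 173/18) → C = 853/18

The optimum lies where x_1 = 0 and -6x_1 + 6x_2 = 38.
Solving simultaneously gives x_1 = 0, x_2 = 19/3.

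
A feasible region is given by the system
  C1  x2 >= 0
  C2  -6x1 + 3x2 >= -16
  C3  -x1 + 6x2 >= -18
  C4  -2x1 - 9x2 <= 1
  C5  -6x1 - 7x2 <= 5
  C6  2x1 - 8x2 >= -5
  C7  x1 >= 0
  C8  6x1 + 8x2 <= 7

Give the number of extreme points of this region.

4

Pairwise boundary intersections that survive every other constraint:
  (0, 0)
  (7/6, 0)
  (0, 5/8)
  (1/4, 11/16)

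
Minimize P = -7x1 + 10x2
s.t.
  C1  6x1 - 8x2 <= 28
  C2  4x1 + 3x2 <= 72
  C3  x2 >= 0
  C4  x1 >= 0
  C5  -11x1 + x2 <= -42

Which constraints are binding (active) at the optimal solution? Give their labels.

C1 and C3

Feasible corners and P = -7x1 + 10x2:
  (66/5, 32/5) → P = -142/5
  (14/3, 0) → P = -98/3
  (198/37, 624/37) → P = 4854/37
  (42/11, 0) → P = -294/11

The minimum is at (14/3, 0). Substituting into each constraint, equality holds for C1 and C3; the remaining constraints have slack.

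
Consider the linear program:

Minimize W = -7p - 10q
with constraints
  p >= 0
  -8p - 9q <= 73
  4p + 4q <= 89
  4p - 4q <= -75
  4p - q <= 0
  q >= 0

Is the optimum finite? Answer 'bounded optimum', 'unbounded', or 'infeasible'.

bounded optimum

Extreme points and W = -7p - 10q:
  (0, 89/4) → W = -445/2
  (0, 75/4) → W = -375/2
  (7/4, 41/2) → W = -869/4
The feasible region has finitely many vertices and no improving ray; the minimum is -445/2 at (0, 89/4).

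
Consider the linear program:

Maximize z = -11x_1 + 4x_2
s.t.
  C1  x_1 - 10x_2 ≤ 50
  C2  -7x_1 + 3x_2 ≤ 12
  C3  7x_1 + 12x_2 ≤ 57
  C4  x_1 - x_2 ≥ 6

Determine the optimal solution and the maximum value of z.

Vertices and z = -11x_1 + 4x_2:
  (585/41, -293/82) → z = -7021/41
  (10/9, -44/9) → z = -286/9
  (129/19, 15/19) → z = -1359/19

At the optimal vertex, x_1 - 10x_2 = 50 and x_1 - x_2 = 6.
Solving simultaneously gives x_1 = 10/9, x_2 = -44/9.

x_1 = 10/9, x_2 = -44/9, maximum z = -286/9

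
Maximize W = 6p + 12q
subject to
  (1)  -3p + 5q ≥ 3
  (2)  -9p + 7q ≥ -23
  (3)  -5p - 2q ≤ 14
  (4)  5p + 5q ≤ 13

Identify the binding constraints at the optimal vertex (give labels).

Feasible corners and W = 6p + 12q:
  (-76/31, -27/31) → W = -780/31
  (5/4, 27/20) → W = 237/10
  (-32/5, 9) → W = 348/5

The maximum is at (-32/5, 9). Substituting into each constraint, equality holds for (3) and (4); the remaining constraints have slack.

(3) and (4)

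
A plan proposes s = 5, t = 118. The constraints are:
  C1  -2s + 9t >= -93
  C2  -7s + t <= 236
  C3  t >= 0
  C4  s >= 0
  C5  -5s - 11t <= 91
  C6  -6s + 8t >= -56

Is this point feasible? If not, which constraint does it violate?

C1: 1052 ≥ -93 ✓
C2: 83 ≤ 236 ✓
C3: 118 ≥ 0 ✓
C4: 5 ≥ 0 ✓
C5: -1323 ≤ 91 ✓
C6: 914 ≥ -56 ✓

feasible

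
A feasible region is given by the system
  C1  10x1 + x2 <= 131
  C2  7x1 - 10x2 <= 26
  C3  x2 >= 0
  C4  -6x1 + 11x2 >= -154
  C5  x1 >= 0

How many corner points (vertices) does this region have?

Intersecting each pair of boundary lines and keeping only the points that satisfy every inequality leaves:
  (1336/107, 657/107)
  (0, 131)
  (26/7, 0)
  (0, 0)

4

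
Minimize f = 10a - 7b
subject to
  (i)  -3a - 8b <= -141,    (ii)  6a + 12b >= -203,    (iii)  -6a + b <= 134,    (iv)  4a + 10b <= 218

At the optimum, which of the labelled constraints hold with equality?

(iii) and (iv)

Feasible corners and f = 10a - 7b:
  (-931/51, 416/17) → f = -18046/51
  (167, -45) → f = 1985
  (-561/32, 461/16) → f = -377

The minimum is at (-561/32, 461/16). Substituting into each constraint, equality holds for (iii) and (iv); the remaining constraints have slack.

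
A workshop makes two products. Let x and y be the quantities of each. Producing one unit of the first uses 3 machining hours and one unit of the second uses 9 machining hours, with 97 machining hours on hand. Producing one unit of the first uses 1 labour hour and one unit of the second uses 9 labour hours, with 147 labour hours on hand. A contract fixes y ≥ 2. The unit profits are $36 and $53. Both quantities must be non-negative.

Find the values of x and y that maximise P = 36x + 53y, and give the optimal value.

x = 79/3, y = 2, maximum P = 1054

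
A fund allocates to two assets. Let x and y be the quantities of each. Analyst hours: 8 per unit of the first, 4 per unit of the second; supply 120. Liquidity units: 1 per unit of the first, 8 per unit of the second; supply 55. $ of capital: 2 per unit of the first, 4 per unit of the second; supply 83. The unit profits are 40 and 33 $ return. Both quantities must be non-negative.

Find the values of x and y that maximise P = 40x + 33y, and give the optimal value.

The binding constraints are 8x + 4y = 120 and x + 8y = 55.
Solving simultaneously gives x = 37/3, y = 16/3.

x = 37/3, y = 16/3, maximum P = 2008/3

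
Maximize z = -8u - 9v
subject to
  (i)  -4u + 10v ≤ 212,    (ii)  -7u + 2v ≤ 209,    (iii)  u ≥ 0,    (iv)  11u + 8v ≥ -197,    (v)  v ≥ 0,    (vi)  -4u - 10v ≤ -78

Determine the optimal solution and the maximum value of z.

u = 0, v = 39/5, maximum z = -351/5

Extreme points and z = -8u - 9v:
  (0, 106/5) → z = -954/5
  (0, 39/5) → z = -351/5
  (39/2, 0) → z = -156
The feasible region is unbounded (it extends along (5, 2), (1, 0)), but z strictly decreases along every unbounded feasible direction, so there is no improving ray and the maximum is attained at a vertex.

The optimum lies where u = 0 and -4u - 10v = -78.
Solving simultaneously gives u = 0, v = 39/5.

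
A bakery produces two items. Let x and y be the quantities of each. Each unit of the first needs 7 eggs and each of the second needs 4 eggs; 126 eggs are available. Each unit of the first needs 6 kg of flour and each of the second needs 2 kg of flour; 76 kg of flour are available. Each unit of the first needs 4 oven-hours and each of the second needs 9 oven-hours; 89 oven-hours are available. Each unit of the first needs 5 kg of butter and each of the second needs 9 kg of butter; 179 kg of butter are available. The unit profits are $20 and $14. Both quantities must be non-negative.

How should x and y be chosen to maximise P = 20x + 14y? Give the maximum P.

Vertices and P = 20x + 14y:
  (0, 0) → P = 0
  (0, 89/9) → P = 1246/9
  (38/3, 0) → P = 760/3
  (11, 5) → P = 290

At the optimal vertex, 6x + 2y = 76 and 4x + 9y = 89.
Solving simultaneously gives x = 11, y = 5.

x = 11, y = 5, maximum P = 290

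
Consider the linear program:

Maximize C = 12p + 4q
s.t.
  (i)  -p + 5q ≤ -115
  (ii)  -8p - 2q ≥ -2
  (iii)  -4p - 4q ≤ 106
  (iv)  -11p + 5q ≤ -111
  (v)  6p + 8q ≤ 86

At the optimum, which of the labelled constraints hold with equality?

Extreme points and C = 12p + 4q:
  (40/7, -153/7) → C = -132/7
  (-2/5, -577/25) → C = -2428/25
  (55/6, -107/3) → C = -98/3
  (-43/32, -805/32) → C = -467/4

The maximum is at (40/7, -153/7). Substituting into each constraint, equality holds for (i) and (ii); the remaining constraints have slack.

(i) and (ii)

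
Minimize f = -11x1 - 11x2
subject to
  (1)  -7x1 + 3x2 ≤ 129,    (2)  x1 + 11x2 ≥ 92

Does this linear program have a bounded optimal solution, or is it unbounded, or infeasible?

unbounded

From the feasible point (-1143/80, 773/80), moving in the direction (3, 7) keeps every constraint satisfied while f decreases without bound.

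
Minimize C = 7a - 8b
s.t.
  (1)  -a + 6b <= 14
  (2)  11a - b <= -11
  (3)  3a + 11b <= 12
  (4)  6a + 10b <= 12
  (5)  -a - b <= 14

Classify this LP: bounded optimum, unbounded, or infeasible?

Corner points and C = 7a - 8b:
  (-82/29, 54/29) → C = -1006/29
  (-14, 0) → C = -98
  (-109/124, 165/124) → C = -2083/124
  (-25/12, -143/12) → C = 323/4
The feasible region has finitely many vertices and no improving ray; the minimum is -98 at (-14, 0).

bounded optimum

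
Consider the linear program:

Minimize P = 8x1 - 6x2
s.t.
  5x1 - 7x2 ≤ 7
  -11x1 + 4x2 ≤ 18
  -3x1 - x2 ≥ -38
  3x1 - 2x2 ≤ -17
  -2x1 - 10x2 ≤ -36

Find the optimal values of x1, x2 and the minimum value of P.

x1 = 134/23, x2 = 472/23, minimum P = -1760/23

Feasible corners and P = 8x1 - 6x2:
  (134/23, 472/23) → P = -1760/23
  (16/5, 133/10) → P = -271/5
  (59/9, 55/3) → P = -518/9

At the optimal vertex, -11x1 + 4x2 = 18 and -3x1 - x2 = -38.
Solving simultaneously gives x1 = 134/23, x2 = 472/23.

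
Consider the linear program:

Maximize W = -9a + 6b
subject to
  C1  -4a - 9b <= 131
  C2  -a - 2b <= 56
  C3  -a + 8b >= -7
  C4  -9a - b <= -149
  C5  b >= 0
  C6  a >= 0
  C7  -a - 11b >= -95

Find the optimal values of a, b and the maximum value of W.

Extreme points and W = -9a + 6b:
  (1199/73, 86/73) → W = -10275/73
  (837/19, 88/19) → W = -7005/19
  (772/49, 353/49) → W = -690/7

a = 772/49, b = 353/49, maximum W = -690/7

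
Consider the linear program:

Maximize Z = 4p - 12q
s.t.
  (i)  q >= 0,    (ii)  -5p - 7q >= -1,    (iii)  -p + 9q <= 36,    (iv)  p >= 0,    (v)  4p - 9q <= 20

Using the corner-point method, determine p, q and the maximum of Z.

Corner points and Z = 4p - 12q:
  (1/5, 0) → Z = 4/5
  (0, 0) → Z = 0
  (0, 1/7) → Z = -12/7

At the optimal vertex, q = 0 and -5p - 7q = -1.
Solving simultaneously gives p = 1/5, q = 0.

p = 1/5, q = 0, maximum Z = 4/5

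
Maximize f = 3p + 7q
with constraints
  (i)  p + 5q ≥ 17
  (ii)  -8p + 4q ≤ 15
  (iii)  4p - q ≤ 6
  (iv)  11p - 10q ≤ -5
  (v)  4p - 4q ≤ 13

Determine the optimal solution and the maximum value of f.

Extreme points and f = 3p + 7q:
  (-7/44, 151/44) → f = 259/11
  (29/13, 192/65) → f = 1779/65
  (39/8, 27/2) → f = 873/8
  (65/29, 86/29) → f = 797/29

At the optimal vertex, -8p + 4q = 15 and 4p - q = 6.
Solving simultaneously gives p = 39/8, q = 27/2.

p = 39/8, q = 27/2, maximum f = 873/8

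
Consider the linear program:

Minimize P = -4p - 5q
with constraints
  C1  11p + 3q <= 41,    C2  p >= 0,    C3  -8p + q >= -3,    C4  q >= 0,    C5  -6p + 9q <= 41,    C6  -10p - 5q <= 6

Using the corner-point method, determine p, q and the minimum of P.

Feasible corners and P = -4p - 5q:
  (0, 0) → P = 0
  (0, 41/9) → P = -205/9
  (3/8, 0) → P = -3/2
  (34/33, 173/33) → P = -91/3

The binding constraints are -8p + q = -3 and -6p + 9q = 41.
Solving simultaneously gives p = 34/33, q = 173/33.

p = 34/33, q = 173/33, minimum P = -91/3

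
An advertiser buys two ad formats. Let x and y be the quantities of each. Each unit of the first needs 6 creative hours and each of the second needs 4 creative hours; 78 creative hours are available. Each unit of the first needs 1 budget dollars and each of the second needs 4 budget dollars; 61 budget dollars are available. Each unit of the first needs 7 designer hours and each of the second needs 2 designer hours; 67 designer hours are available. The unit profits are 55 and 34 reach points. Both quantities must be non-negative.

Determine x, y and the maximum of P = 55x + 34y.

Corner points and P = 55x + 34y:
  (0, 0) → P = 0
  (0, 61/4) → P = 1037/2
  (67/7, 0) → P = 3685/7
  (17/5, 72/5) → P = 3383/5
  (7, 9) → P = 691

x = 7, y = 9, maximum P = 691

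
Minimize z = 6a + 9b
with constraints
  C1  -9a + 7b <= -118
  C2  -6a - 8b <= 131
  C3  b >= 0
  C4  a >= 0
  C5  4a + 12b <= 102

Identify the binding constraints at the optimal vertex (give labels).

C1 and C3

Extreme points and z = 6a + 9b:
  (118/9, 0) → z = 236/3
  (1065/68, 223/68) → z = 8397/68
  (51/2, 0) → z = 153

The minimum is at (118/9, 0). Substituting into each constraint, equality holds for C1 and C3; the remaining constraints have slack.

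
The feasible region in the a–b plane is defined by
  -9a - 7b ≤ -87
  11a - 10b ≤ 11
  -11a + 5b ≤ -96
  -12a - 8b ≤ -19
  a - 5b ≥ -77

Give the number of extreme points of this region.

3

Pairwise boundary intersections that survive every other constraint:
  (181/11, 17)
  (55/3, 286/15)
  (173/10, 943/50)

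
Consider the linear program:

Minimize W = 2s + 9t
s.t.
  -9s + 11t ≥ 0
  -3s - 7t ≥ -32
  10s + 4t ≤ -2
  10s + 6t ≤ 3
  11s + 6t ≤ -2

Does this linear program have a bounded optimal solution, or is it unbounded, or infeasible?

unbounded

From the feasible point (-11/73, -9/73), moving in the direction (-11, -9) keeps every constraint satisfied while W decreases without bound.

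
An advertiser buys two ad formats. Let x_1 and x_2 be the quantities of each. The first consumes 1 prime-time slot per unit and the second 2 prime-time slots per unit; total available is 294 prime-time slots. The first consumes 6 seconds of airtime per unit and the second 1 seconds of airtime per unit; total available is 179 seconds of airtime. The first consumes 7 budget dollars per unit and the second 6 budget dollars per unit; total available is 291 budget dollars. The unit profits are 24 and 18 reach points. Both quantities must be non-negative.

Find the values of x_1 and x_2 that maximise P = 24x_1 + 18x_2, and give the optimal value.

At the optimal vertex, 6x_1 + x_2 = 179 and 7x_1 + 6x_2 = 291.
Solving simultaneously gives x_1 = 27, x_2 = 17.

x_1 = 27, x_2 = 17, maximum P = 954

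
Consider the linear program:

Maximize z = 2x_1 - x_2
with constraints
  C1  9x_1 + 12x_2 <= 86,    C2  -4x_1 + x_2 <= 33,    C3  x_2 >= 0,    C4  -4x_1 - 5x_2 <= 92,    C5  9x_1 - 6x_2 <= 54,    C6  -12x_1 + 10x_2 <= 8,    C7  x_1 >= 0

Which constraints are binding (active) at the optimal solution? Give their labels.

Corner points and z = 2x_1 - x_2:
  (194/27, 16/9) → z = 340/27
  (382/117, 184/39) → z = 212/117
  (6, 0) → z = 12
  (0, 0) → z = 0
  (0, 4/5) → z = -4/5

The maximum is at (194/27, 16/9). Substituting into each constraint, equality holds for C1 and C5; the remaining constraints have slack.

C1 and C5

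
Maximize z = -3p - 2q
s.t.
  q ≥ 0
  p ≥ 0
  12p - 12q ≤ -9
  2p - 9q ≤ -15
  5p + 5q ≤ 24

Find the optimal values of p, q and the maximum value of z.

Extreme points and z = -3p - 2q:
  (0, 5/3) → z = -10/3
  (0, 24/5) → z = -48/5
  (33/28, 27/14) → z = -207/28
  (81/40, 111/40) → z = -93/8

p = 0, q = 5/3, maximum z = -10/3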